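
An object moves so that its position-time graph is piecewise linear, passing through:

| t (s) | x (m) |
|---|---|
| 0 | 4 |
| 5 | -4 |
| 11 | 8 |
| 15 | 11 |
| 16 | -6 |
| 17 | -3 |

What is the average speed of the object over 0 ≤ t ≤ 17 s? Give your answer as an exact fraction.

Average speed = (total path length)/(elapsed time); on a piecewise-linear x-t graph the path length is Σ|Δx|.
0–5 s: |Δx| = |-4 − 4| = 8 m
5–11 s: |Δx| = |8 − -4| = 12 m
11–15 s: |Δx| = |11 − 8| = 3 m
15–16 s: |Δx| = |-6 − 11| = 17 m
16–17 s: |Δx| = |-3 − -6| = 3 m
Total path = 43 m; average speed = 43/17 = 43/17 m/s.

43/17 m/s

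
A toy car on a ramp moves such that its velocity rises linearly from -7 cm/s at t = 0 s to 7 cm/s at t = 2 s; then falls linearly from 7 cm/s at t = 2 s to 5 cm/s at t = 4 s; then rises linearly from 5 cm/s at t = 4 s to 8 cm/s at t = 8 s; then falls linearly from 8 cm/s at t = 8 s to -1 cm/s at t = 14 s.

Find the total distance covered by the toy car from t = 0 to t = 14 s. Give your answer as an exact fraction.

200/3 cm

Total distance travelled is ∫|v| dt — sum the magnitudes of each area piece.
0–2 s: v = 0 at t = 1 s; triangle areas 3.5 + 3.5 = 7 cm
2–4 s: |½(7 + 5)(2)| = 12 cm
4–8 s: |½(5 + 8)(4)| = 26 cm
8–14 s: v = 0 at t = 40/3 s; triangle areas 64/3 + 1/3 = 65/3 cm
Total distance = 200/3 cm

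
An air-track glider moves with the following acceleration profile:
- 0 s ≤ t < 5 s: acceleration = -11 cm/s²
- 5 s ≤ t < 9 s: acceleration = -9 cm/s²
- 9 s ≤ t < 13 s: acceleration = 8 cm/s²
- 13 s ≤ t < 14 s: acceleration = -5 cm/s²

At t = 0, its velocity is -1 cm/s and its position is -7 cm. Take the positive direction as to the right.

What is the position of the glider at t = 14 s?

On each constant-a segment, Δv = aΔt and Δx = v₀Δt + ½aΔt²; chain segment to segment.
0–5 s: v starts -1 cm/s; Δx = -1·5 + ½·-11·5² = -142.5 cm; v ends -56 cm/s.
5–9 s: v starts -56 cm/s; Δx = -56·4 + ½·-9·4² = -296 cm; v ends -92 cm/s.
9–13 s: v starts -92 cm/s; Δx = -92·4 + ½·8·4² = -304 cm; v ends -60 cm/s.
13–14 s: v starts -60 cm/s; Δx = -60·1 + ½·-5·1² = -62.5 cm; v ends -65 cm/s.
x(14) = -7 + Σ Δx = -812 cm.

-812 cm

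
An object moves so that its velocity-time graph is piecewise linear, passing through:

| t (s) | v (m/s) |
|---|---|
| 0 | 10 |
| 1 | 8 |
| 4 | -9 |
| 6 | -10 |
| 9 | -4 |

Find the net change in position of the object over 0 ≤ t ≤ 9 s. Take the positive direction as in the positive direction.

-32.5 m

Net displacement equals the area under the velocity-time graph (areas below the axis count negative).
0–1 s: ½(10 + 8)(1) = 9 m
1–4 s: ½(8 + -9)(3) = -1.5 m
4–6 s: ½(-9 + -10)(2) = -19 m
6–9 s: ½(-10 + -4)(3) = -21 m
Net displacement = -32.5 m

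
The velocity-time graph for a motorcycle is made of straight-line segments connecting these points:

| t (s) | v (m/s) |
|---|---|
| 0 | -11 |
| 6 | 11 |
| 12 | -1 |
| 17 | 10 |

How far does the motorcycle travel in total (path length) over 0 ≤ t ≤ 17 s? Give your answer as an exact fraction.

Total distance travelled is ∫|v| dt — sum the magnitudes of each area piece.
0–6 s: v = 0 at t = 3 s; triangle areas 16.5 + 16.5 = 33 m
6–12 s: v = 0 at t = 11.5 s; triangle areas 30.25 + 0.25 = 30.5 m
12–17 s: v = 0 at t = 137/11 s; triangle areas 5/22 + 250/11 = 505/22 m
Total distance = 951/11 m

951/11 m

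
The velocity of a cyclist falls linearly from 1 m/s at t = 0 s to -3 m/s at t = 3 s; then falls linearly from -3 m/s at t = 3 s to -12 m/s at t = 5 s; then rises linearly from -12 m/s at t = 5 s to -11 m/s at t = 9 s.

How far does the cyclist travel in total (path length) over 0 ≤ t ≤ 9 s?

Total distance travelled is ∫|v| dt — sum the magnitudes of each area piece.
0–3 s: v = 0 at t = 0.75 s; triangle areas 0.375 + 3.375 = 3.75 m
3–5 s: |½(-3 + -12)(2)| = 15 m
5–9 s: |½(-12 + -11)(4)| = 46 m
Total distance = 64.75 m

64.75 m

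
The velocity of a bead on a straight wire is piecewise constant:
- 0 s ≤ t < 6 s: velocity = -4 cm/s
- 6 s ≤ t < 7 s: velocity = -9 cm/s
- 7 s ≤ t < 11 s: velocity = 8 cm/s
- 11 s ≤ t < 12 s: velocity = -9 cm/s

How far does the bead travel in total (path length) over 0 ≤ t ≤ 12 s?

74 cm

Distance (not displacement) is the total path length: add the absolute areas under v-t.
0–6 s: |-4| × 6 = 24 cm
6–7 s: |-9| × 1 = 9 cm
7–11 s: |8| × 4 = 32 cm
11–12 s: |-9| × 1 = 9 cm
Total distance = 74 cm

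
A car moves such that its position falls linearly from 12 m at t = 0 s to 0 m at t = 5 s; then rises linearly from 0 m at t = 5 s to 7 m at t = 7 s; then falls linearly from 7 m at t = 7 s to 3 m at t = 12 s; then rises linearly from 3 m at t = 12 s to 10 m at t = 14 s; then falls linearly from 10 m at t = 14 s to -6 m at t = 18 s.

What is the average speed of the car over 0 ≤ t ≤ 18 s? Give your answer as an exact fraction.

23/9 m/s

Average speed = (total path length)/(elapsed time); on a piecewise-linear x-t graph the path length is Σ|Δx|.
0–5 s: |Δx| = |0 − 12| = 12 m
5–7 s: |Δx| = |7 − 0| = 7 m
7–12 s: |Δx| = |3 − 7| = 4 m
12–14 s: |Δx| = |10 − 3| = 7 m
14–18 s: |Δx| = |-6 − 10| = 16 m
Total path = 46 m; average speed = 46/18 = 23/9 m/s.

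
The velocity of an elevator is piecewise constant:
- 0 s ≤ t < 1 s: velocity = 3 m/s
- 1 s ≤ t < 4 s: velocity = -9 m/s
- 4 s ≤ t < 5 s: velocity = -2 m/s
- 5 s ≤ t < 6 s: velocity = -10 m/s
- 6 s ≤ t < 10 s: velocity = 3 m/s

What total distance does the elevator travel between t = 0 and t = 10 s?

54 m

Distance (not displacement) is the total path length: add the absolute areas under v-t.
0–1 s: |3| × 1 = 3 m
1–4 s: |-9| × 3 = 27 m
4–5 s: |-2| × 1 = 2 m
5–6 s: |-10| × 1 = 10 m
6–10 s: |3| × 4 = 12 m
Total distance = 54 m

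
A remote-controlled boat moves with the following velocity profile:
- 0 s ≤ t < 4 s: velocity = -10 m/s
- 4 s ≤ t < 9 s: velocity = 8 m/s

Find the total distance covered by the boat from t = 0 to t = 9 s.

80 m

Total distance travelled is ∫|v| dt — sum the magnitudes of each area piece.
0–4 s: |-10| × 4 = 40 m
4–9 s: |8| × 5 = 40 m
Total distance = 80 m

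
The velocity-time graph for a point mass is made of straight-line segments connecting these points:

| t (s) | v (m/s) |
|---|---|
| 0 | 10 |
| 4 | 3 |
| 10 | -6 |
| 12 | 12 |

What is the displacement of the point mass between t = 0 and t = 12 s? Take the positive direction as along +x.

23 m

Displacement is the signed area under the v-t curve.
0–4 s: ½(10 + 3)(4) = 26 m
4–10 s: ½(3 + -6)(6) = -9 m
10–12 s: ½(-6 + 12)(2) = 6 m
Net displacement = 23 m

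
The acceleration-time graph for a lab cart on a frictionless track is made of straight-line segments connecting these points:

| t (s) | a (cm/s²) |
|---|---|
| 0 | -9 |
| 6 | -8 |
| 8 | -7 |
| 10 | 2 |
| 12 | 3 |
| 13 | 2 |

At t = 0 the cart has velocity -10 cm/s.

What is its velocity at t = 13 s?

-73.5 cm/s

Δv equals the area under the a-t graph; then v = v₀ + Δv.
0–6 s: ½(-9 + -8)(6) = -51 cm/s
6–8 s: ½(-8 + -7)(2) = -15 cm/s
8–10 s: ½(-7 + 2)(2) = -5 cm/s
10–12 s: ½(2 + 3)(2) = 5 cm/s
12–13 s: ½(3 + 2)(1) = 2.5 cm/s
Δv = -63.5 cm/s, so v(13) = -10 + (-63.5) = -73.5 cm/s.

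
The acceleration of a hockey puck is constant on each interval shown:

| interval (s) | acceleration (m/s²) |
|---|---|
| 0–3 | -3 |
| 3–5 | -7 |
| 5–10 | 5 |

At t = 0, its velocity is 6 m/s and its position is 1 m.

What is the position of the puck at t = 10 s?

On each constant-a segment, Δv = aΔt and Δx = v₀Δt + ½aΔt²; chain segment to segment.
0–3 s: v starts 6 m/s; Δx = 6·3 + ½·-3·3² = 4.5 m; v ends -3 m/s.
3–5 s: v starts -3 m/s; Δx = -3·2 + ½·-7·2² = -20 m; v ends -17 m/s.
5–10 s: v starts -17 m/s; Δx = -17·5 + ½·5·5² = -22.5 m; v ends 8 m/s.
x(10) = 1 + Σ Δx = -37 m.

-37 m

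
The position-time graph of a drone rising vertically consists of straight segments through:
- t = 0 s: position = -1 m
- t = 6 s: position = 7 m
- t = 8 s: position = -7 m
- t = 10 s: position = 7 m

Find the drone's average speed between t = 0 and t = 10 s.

Average speed = (total path length)/(elapsed time); on a piecewise-linear x-t graph the path length is Σ|Δx|.
0–6 s: |Δx| = |7 − -1| = 8 m
6–8 s: |Δx| = |-7 − 7| = 14 m
8–10 s: |Δx| = |7 − -7| = 14 m
Total path = 36 m; average speed = 36/10 = 3.6 m/s.

3.6 m/s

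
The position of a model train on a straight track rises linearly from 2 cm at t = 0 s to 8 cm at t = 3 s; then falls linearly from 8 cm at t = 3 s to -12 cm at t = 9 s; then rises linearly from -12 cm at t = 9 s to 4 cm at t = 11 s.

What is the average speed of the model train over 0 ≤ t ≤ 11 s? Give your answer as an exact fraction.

Average speed = (total path length)/(elapsed time); on a piecewise-linear x-t graph the path length is Σ|Δx|.
0–3 s: |Δx| = |8 − 2| = 6 cm
3–9 s: |Δx| = |-12 − 8| = 20 cm
9–11 s: |Δx| = |4 − -12| = 16 cm
Total path = 42 cm; average speed = 42/11 = 42/11 cm/s.

42/11 cm/s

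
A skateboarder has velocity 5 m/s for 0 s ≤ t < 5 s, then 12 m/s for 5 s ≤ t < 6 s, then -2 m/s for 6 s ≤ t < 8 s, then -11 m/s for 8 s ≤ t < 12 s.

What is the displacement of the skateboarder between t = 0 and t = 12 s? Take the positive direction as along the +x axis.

-11 m

Displacement is the signed area under the v-t curve.
0–5 s: 5 × 5 = 25 m
5–6 s: 12 × 1 = 12 m
6–8 s: -2 × 2 = -4 m
8–12 s: -11 × 4 = -44 m
Net displacement = -11 m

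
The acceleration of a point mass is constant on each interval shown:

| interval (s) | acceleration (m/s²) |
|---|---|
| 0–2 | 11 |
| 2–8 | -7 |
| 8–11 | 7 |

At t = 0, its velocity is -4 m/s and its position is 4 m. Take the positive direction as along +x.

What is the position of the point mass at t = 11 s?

-40.5 m

On each constant-a segment, Δv = aΔt and Δx = v₀Δt + ½aΔt²; chain segment to segment.
0–2 s: v starts -4 m/s; Δx = -4·2 + ½·11·2² = 14 m; v ends 18 m/s.
2–8 s: v starts 18 m/s; Δx = 18·6 + ½·-7·6² = -18 m; v ends -24 m/s.
8–11 s: v starts -24 m/s; Δx = -24·3 + ½·7·3² = -40.5 m; v ends -3 m/s.
x(11) = 4 + Σ Δx = -40.5 m.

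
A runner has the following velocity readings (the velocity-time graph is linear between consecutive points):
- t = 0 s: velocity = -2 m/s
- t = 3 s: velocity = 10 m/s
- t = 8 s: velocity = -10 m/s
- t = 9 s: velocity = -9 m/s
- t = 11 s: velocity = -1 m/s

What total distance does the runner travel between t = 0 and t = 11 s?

Distance (not displacement) is the total path length: add the absolute areas under v-t.
0–3 s: v = 0 at t = 0.5 s; triangle areas 0.5 + 12.5 = 13 m
3–8 s: v = 0 at t = 5.5 s; triangle areas 12.5 + 12.5 = 25 m
8–9 s: |½(-10 + -9)(1)| = 9.5 m
9–11 s: |½(-9 + -1)(2)| = 10 m
Total distance = 57.5 m

57.5 m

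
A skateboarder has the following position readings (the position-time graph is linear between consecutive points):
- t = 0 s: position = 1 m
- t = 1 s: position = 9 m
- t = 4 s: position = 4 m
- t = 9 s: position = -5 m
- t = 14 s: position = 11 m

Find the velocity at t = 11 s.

3.2 m/s

Velocity is the slope of the x-t graph on 9–14 s: (11 − -5)/(14 − 9) = 3.2 m/s.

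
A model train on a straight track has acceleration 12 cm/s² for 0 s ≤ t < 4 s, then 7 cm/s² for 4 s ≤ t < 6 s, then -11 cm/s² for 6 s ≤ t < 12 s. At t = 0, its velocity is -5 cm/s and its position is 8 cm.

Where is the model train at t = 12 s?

On each constant-a segment, Δv = aΔt and Δx = v₀Δt + ½aΔt²; chain segment to segment.
0–4 s: v starts -5 cm/s; Δx = -5·4 + ½·12·4² = 76 cm; v ends 43 cm/s.
4–6 s: v starts 43 cm/s; Δx = 43·2 + ½·7·2² = 100 cm; v ends 57 cm/s.
6–12 s: v starts 57 cm/s; Δx = 57·6 + ½·-11·6² = 144 cm; v ends -9 cm/s.
x(12) = 8 + Σ Δx = 328 cm.

328 cm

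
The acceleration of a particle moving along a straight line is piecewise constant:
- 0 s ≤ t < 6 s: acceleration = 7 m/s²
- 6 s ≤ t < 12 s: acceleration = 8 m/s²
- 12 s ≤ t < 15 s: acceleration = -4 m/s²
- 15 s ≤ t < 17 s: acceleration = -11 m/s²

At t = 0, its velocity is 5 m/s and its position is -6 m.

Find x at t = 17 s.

On each constant-a segment, Δv = aΔt and Δx = v₀Δt + ½aΔt²; chain segment to segment.
0–6 s: v starts 5 m/s; Δx = 5·6 + ½·7·6² = 156 m; v ends 47 m/s.
6–12 s: v starts 47 m/s; Δx = 47·6 + ½·8·6² = 426 m; v ends 95 m/s.
12–15 s: v starts 95 m/s; Δx = 95·3 + ½·-4·3² = 267 m; v ends 83 m/s.
15–17 s: v starts 83 m/s; Δx = 83·2 + ½·-11·2² = 144 m; v ends 61 m/s.
x(17) = -6 + Σ Δx = 987 m.

987 m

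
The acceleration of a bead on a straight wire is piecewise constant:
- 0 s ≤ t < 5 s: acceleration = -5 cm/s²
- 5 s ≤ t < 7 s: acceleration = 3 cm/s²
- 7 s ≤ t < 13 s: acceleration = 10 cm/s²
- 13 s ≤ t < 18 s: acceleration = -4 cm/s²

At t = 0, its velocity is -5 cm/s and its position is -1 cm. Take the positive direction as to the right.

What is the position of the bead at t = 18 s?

On each constant-a segment, Δv = aΔt and Δx = v₀Δt + ½aΔt²; chain segment to segment.
0–5 s: v starts -5 cm/s; Δx = -5·5 + ½·-5·5² = -87.5 cm; v ends -30 cm/s.
5–7 s: v starts -30 cm/s; Δx = -30·2 + ½·3·2² = -54 cm; v ends -24 cm/s.
7–13 s: v starts -24 cm/s; Δx = -24·6 + ½·10·6² = 36 cm; v ends 36 cm/s.
13–18 s: v starts 36 cm/s; Δx = 36·5 + ½·-4·5² = 130 cm; v ends 16 cm/s.
x(18) = -1 + Σ Δx = 23.5 cm.

23.5 cm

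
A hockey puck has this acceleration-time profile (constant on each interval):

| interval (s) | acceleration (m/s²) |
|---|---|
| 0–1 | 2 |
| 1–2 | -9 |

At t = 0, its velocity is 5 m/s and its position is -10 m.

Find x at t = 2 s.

-1.5 m

On each constant-a segment, Δv = aΔt and Δx = v₀Δt + ½aΔt²; chain segment to segment.
0–1 s: v starts 5 m/s; Δx = 5·1 + ½·2·1² = 6 m; v ends 7 m/s.
1–2 s: v starts 7 m/s; Δx = 7·1 + ½·-9·1² = 2.5 m; v ends -2 m/s.
x(2) = -10 + Σ Δx = -1.5 m.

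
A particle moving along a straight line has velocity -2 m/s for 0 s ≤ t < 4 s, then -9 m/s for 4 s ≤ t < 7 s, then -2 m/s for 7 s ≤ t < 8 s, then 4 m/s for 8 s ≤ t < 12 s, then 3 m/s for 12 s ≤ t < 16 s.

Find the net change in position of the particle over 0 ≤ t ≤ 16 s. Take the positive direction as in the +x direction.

-9 m

Net displacement equals the area under the velocity-time graph (areas below the axis count negative).
0–4 s: -2 × 4 = -8 m
4–7 s: -9 × 3 = -27 m
7–8 s: -2 × 1 = -2 m
8–12 s: 4 × 4 = 16 m
12–16 s: 3 × 4 = 12 m
Net displacement = -9 m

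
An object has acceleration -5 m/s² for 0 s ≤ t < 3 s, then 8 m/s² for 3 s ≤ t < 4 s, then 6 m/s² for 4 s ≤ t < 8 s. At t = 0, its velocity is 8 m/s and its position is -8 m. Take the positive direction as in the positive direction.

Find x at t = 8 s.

42.5 m

On each constant-a segment, Δv = aΔt and Δx = v₀Δt + ½aΔt²; chain segment to segment.
0–3 s: v starts 8 m/s; Δx = 8·3 + ½·-5·3² = 1.5 m; v ends -7 m/s.
3–4 s: v starts -7 m/s; Δx = -7·1 + ½·8·1² = -3 m; v ends 1 m/s.
4–8 s: v starts 1 m/s; Δx = 1·4 + ½·6·4² = 52 m; v ends 25 m/s.
x(8) = -8 + Σ Δx = 42.5 m.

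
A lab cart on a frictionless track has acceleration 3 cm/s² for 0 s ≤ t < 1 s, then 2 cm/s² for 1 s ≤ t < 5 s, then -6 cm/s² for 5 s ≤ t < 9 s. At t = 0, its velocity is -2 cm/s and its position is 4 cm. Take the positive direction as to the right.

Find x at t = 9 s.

11.5 cm

On each constant-a segment, Δv = aΔt and Δx = v₀Δt + ½aΔt²; chain segment to segment.
0–1 s: v starts -2 cm/s; Δx = -2·1 + ½·3·1² = -0.5 cm; v ends 1 cm/s.
1–5 s: v starts 1 cm/s; Δx = 1·4 + ½·2·4² = 20 cm; v ends 9 cm/s.
5–9 s: v starts 9 cm/s; Δx = 9·4 + ½·-6·4² = -12 cm; v ends -15 cm/s.
x(9) = 4 + Σ Δx = 11.5 cm.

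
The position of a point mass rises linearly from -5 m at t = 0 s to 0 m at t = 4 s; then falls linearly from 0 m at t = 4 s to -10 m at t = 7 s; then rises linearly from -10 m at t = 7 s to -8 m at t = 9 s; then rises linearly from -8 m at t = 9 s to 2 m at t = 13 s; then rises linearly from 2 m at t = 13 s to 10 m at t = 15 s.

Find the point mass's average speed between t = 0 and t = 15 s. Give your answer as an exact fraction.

Average speed = (total path length)/(elapsed time); on a piecewise-linear x-t graph the path length is Σ|Δx|.
0–4 s: |Δx| = |0 − -5| = 5 m
4–7 s: |Δx| = |-10 − 0| = 10 m
7–9 s: |Δx| = |-8 − -10| = 2 m
9–13 s: |Δx| = |2 − -8| = 10 m
13–15 s: |Δx| = |10 − 2| = 8 m
Total path = 35 m; average speed = 35/15 = 7/3 m/s.

7/3 m/s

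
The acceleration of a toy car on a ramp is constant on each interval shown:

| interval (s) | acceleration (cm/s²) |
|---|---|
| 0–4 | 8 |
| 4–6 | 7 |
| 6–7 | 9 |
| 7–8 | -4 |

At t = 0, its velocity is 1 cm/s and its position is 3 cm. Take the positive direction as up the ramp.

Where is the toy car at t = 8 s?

256.5 cm

On each constant-a segment, Δv = aΔt and Δx = v₀Δt + ½aΔt²; chain segment to segment.
0–4 s: v starts 1 cm/s; Δx = 1·4 + ½·8·4² = 68 cm; v ends 33 cm/s.
4–6 s: v starts 33 cm/s; Δx = 33·2 + ½·7·2² = 80 cm; v ends 47 cm/s.
6–7 s: v starts 47 cm/s; Δx = 47·1 + ½·9·1² = 51.5 cm; v ends 56 cm/s.
7–8 s: v starts 56 cm/s; Δx = 56·1 + ½·-4·1² = 54 cm; v ends 52 cm/s.
x(8) = 3 + Σ Δx = 256.5 cm.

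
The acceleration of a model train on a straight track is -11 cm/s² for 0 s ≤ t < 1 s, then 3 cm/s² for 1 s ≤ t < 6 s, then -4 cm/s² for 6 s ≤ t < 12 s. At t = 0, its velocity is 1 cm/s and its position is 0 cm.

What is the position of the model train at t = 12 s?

-59 cm

On each constant-a segment, Δv = aΔt and Δx = v₀Δt + ½aΔt²; chain segment to segment.
0–1 s: v starts 1 cm/s; Δx = 1·1 + ½·-11·1² = -4.5 cm; v ends -10 cm/s.
1–6 s: v starts -10 cm/s; Δx = -10·5 + ½·3·5² = -12.5 cm; v ends 5 cm/s.
6–12 s: v starts 5 cm/s; Δx = 5·6 + ½·-4·6² = -42 cm; v ends -19 cm/s.
x(12) = 0 + Σ Δx = -59 cm.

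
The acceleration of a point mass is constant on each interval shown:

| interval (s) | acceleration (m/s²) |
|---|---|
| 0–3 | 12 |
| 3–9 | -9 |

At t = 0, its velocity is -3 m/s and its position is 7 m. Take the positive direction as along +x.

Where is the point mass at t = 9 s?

88 m

On each constant-a segment, Δv = aΔt and Δx = v₀Δt + ½aΔt²; chain segment to segment.
0–3 s: v starts -3 m/s; Δx = -3·3 + ½·12·3² = 45 m; v ends 33 m/s.
3–9 s: v starts 33 m/s; Δx = 33·6 + ½·-9·6² = 36 m; v ends -21 m/s.
x(9) = 7 + Σ Δx = 88 m.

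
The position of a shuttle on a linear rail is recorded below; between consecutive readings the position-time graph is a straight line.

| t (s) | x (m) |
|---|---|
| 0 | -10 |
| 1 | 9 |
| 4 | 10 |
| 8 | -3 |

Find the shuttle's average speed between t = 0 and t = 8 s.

4.125 m/s

Average speed = (total path length)/(elapsed time); on a piecewise-linear x-t graph the path length is Σ|Δx|.
0–1 s: |Δx| = |9 − -10| = 19 m
1–4 s: |Δx| = |10 − 9| = 1 m
4–8 s: |Δx| = |-3 − 10| = 13 m
Total path = 33 m; average speed = 33/8 = 4.125 m/s.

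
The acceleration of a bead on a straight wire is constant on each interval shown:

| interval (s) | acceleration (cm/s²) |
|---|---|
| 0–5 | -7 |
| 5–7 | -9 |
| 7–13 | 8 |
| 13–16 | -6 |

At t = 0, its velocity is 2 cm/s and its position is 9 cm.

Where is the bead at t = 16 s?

-350.5 cm

On each constant-a segment, Δv = aΔt and Δx = v₀Δt + ½aΔt²; chain segment to segment.
0–5 s: v starts 2 cm/s; Δx = 2·5 + ½·-7·5² = -77.5 cm; v ends -33 cm/s.
5–7 s: v starts -33 cm/s; Δx = -33·2 + ½·-9·2² = -84 cm; v ends -51 cm/s.
7–13 s: v starts -51 cm/s; Δx = -51·6 + ½·8·6² = -162 cm; v ends -3 cm/s.
13–16 s: v starts -3 cm/s; Δx = -3·3 + ½·-6·3² = -36 cm; v ends -21 cm/s.
x(16) = 9 + Σ Δx = -350.5 cm.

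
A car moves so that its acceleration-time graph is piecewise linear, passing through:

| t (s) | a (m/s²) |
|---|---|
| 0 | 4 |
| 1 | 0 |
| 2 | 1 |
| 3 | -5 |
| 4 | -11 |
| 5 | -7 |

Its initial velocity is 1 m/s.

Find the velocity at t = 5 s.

Δv equals the area under the a-t graph; then v = v₀ + Δv.
0–1 s: ½(4 + 0)(1) = 2 m/s
1–2 s: ½(0 + 1)(1) = 0.5 m/s
2–3 s: ½(1 + -5)(1) = -2 m/s
3–4 s: ½(-5 + -11)(1) = -8 m/s
4–5 s: ½(-11 + -7)(1) = -9 m/s
Δv = -16.5 m/s, so v(5) = 1 + (-16.5) = -15.5 m/s.

-15.5 m/s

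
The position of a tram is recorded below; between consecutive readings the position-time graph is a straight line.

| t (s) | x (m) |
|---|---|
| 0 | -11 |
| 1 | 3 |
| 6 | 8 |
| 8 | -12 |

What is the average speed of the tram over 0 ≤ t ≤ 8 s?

4.875 m/s

Average speed = (total path length)/(elapsed time); on a piecewise-linear x-t graph the path length is Σ|Δx|.
0–1 s: |Δx| = |3 − -11| = 14 m
1–6 s: |Δx| = |8 − 3| = 5 m
6–8 s: |Δx| = |-12 − 8| = 20 m
Total path = 39 m; average speed = 39/8 = 4.875 m/s.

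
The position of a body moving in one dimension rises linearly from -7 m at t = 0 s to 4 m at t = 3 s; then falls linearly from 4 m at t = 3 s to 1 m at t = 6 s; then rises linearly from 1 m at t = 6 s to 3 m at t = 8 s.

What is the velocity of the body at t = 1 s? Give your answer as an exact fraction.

Velocity is the slope of the x-t graph on 0–3 s: (4 − -7)/(3 − 0) = 11/3 m/s.

11/3 m/s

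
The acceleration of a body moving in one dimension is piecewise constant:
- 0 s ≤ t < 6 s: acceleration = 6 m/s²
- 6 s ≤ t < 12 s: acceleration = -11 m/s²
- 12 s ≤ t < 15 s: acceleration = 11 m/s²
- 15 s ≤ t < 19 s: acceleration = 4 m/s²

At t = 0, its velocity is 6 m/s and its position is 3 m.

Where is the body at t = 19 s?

On each constant-a segment, Δv = aΔt and Δx = v₀Δt + ½aΔt²; chain segment to segment.
0–6 s: v starts 6 m/s; Δx = 6·6 + ½·6·6² = 144 m; v ends 42 m/s.
6–12 s: v starts 42 m/s; Δx = 42·6 + ½·-11·6² = 54 m; v ends -24 m/s.
12–15 s: v starts -24 m/s; Δx = -24·3 + ½·11·3² = -22.5 m; v ends 9 m/s.
15–19 s: v starts 9 m/s; Δx = 9·4 + ½·4·4² = 68 m; v ends 25 m/s.
x(19) = 3 + Σ Δx = 246.5 m.

246.5 m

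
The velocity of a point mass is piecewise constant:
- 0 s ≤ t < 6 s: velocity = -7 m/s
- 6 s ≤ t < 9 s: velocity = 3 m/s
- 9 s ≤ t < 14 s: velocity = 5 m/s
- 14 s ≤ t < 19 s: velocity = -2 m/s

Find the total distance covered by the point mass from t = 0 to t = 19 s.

86 m

Total distance travelled is ∫|v| dt — sum the magnitudes of each area piece.
0–6 s: |-7| × 6 = 42 m
6–9 s: |3| × 3 = 9 m
9–14 s: |5| × 5 = 25 m
14–19 s: |-2| × 5 = 10 m
Total distance = 86 m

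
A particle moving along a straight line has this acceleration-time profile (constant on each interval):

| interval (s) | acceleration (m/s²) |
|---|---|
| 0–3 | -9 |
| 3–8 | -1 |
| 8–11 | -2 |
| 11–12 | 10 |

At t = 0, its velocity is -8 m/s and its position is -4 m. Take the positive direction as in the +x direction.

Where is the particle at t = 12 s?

On each constant-a segment, Δv = aΔt and Δx = v₀Δt + ½aΔt²; chain segment to segment.
0–3 s: v starts -8 m/s; Δx = -8·3 + ½·-9·3² = -64.5 m; v ends -35 m/s.
3–8 s: v starts -35 m/s; Δx = -35·5 + ½·-1·5² = -187.5 m; v ends -40 m/s.
8–11 s: v starts -40 m/s; Δx = -40·3 + ½·-2·3² = -129 m; v ends -46 m/s.
11–12 s: v starts -46 m/s; Δx = -46·1 + ½·10·1² = -41 m; v ends -36 m/s.
x(12) = -4 + Σ Δx = -426 m.

-426 m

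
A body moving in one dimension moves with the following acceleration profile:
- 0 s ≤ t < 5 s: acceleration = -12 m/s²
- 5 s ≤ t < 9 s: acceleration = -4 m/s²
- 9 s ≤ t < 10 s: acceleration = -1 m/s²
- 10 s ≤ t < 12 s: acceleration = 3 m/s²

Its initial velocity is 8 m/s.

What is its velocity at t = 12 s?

Δv equals the area under the a-t graph; then v = v₀ + Δv.
0–5 s: -12 × 5 = -60 m/s
5–9 s: -4 × 4 = -16 m/s
9–10 s: -1 × 1 = -1 m/s
10–12 s: 3 × 2 = 6 m/s
Δv = -71 m/s, so v(12) = 8 + (-71) = -63 m/s.

-63 m/s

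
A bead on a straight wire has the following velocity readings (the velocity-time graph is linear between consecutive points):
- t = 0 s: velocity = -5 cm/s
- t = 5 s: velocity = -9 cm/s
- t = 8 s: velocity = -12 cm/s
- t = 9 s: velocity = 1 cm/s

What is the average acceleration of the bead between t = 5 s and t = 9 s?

Average acceleration = Δv/Δt = (1 − -9)/(9 − 5) = 2.5 cm/s².

2.5 cm/s²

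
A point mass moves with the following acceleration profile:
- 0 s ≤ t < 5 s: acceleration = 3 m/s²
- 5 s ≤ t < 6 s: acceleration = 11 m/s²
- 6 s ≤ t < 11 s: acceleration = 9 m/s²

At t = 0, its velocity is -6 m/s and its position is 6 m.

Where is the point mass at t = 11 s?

On each constant-a segment, Δv = aΔt and Δx = v₀Δt + ½aΔt²; chain segment to segment.
0–5 s: v starts -6 m/s; Δx = -6·5 + ½·3·5² = 7.5 m; v ends 9 m/s.
5–6 s: v starts 9 m/s; Δx = 9·1 + ½·11·1² = 14.5 m; v ends 20 m/s.
6–11 s: v starts 20 m/s; Δx = 20·5 + ½·9·5² = 212.5 m; v ends 65 m/s.
x(11) = 6 + Σ Δx = 240.5 m.

240.5 m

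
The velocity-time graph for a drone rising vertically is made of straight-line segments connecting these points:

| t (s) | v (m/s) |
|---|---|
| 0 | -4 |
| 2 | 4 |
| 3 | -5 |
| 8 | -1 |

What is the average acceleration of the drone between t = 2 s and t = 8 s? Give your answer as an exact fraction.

-5/6 m/s²

Average acceleration = Δv/Δt = (-1 − 4)/(8 − 2) = -5/6 m/s².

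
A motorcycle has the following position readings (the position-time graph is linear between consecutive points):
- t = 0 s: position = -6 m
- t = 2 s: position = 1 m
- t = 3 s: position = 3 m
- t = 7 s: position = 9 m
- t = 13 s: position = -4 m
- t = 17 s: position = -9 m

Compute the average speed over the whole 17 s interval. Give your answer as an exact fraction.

33/17 m/s

Average speed = (total path length)/(elapsed time); on a piecewise-linear x-t graph the path length is Σ|Δx|.
0–2 s: |Δx| = |1 − -6| = 7 m
2–3 s: |Δx| = |3 − 1| = 2 m
3–7 s: |Δx| = |9 − 3| = 6 m
7–13 s: |Δx| = |-4 − 9| = 13 m
13–17 s: |Δx| = |-9 − -4| = 5 m
Total path = 33 m; average speed = 33/17 = 33/17 m/s.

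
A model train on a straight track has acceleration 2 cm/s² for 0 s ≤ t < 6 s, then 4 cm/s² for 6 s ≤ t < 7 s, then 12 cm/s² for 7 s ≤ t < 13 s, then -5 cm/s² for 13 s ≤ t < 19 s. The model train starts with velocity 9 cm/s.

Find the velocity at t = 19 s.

Δv equals the area under the a-t graph; then v = v₀ + Δv.
0–6 s: 2 × 6 = 12 cm/s
6–7 s: 4 × 1 = 4 cm/s
7–13 s: 12 × 6 = 72 cm/s
13–19 s: -5 × 6 = -30 cm/s
Δv = 58 cm/s, so v(19) = 9 + (58) = 67 cm/s.

67 cm/s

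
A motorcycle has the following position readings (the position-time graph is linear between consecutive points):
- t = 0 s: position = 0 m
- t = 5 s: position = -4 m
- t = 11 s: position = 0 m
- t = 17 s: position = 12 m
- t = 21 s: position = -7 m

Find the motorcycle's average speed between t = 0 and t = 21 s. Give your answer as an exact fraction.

Average speed = (total path length)/(elapsed time); on a piecewise-linear x-t graph the path length is Σ|Δx|.
0–5 s: |Δx| = |-4 − 0| = 4 m
5–11 s: |Δx| = |0 − -4| = 4 m
11–17 s: |Δx| = |12 − 0| = 12 m
17–21 s: |Δx| = |-7 − 12| = 19 m
Total path = 39 m; average speed = 39/21 = 13/7 m/s.

13/7 m/s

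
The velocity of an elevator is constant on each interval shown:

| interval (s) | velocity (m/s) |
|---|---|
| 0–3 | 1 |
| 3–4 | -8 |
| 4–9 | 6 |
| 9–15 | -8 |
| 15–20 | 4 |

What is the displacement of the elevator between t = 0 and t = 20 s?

-3 m

Displacement is the signed area under the v-t curve.
0–3 s: 1 × 3 = 3 m
3–4 s: -8 × 1 = -8 m
4–9 s: 6 × 5 = 30 m
9–15 s: -8 × 6 = -48 m
15–20 s: 4 × 5 = 20 m
Net displacement = -3 m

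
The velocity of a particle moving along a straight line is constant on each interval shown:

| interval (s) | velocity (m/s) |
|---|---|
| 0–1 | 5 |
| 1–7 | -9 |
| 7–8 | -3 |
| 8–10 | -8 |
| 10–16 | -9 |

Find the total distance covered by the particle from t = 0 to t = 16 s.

Distance (not displacement) is the total path length: add the absolute areas under v-t.
0–1 s: |5| × 1 = 5 m
1–7 s: |-9| × 6 = 54 m
7–8 s: |-3| × 1 = 3 m
8–10 s: |-8| × 2 = 16 m
10–16 s: |-9| × 6 = 54 m
Total distance = 132 m

132 m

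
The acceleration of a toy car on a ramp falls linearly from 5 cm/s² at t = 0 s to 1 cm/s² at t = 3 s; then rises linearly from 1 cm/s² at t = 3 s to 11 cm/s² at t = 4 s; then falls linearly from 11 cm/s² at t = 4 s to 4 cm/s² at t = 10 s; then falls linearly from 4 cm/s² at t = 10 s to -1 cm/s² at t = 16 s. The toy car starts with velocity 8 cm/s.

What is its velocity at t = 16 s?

77 cm/s

Δv equals the area under the a-t graph; then v = v₀ + Δv.
0–3 s: ½(5 + 1)(3) = 9 cm/s
3–4 s: ½(1 + 11)(1) = 6 cm/s
4–10 s: ½(11 + 4)(6) = 45 cm/s
10–16 s: ½(4 + -1)(6) = 9 cm/s
Δv = 69 cm/s, so v(16) = 8 + (69) = 77 cm/s.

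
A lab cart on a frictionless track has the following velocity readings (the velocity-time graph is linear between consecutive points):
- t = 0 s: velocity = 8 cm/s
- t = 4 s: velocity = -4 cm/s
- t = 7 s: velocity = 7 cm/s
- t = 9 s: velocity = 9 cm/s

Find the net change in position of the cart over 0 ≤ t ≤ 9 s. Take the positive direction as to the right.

Displacement is the signed area under the v-t curve.
0–4 s: ½(8 + -4)(4) = 8 cm
4–7 s: ½(-4 + 7)(3) = 4.5 cm
7–9 s: ½(7 + 9)(2) = 16 cm
Net displacement = 28.5 cm

28.5 cm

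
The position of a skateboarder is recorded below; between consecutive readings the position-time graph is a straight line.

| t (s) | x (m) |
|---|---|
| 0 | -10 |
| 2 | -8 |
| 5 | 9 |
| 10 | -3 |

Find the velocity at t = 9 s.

Velocity is the slope of the x-t graph on 5–10 s: (-3 − 9)/(10 − 5) = -2.4 m/s.

-2.4 m/s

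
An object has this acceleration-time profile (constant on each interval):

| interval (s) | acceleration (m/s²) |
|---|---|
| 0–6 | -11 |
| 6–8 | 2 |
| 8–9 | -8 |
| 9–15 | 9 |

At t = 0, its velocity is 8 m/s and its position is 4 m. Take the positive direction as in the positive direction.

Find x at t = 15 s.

On each constant-a segment, Δv = aΔt and Δx = v₀Δt + ½aΔt²; chain segment to segment.
0–6 s: v starts 8 m/s; Δx = 8·6 + ½·-11·6² = -150 m; v ends -58 m/s.
6–8 s: v starts -58 m/s; Δx = -58·2 + ½·2·2² = -112 m; v ends -54 m/s.
8–9 s: v starts -54 m/s; Δx = -54·1 + ½·-8·1² = -58 m; v ends -62 m/s.
9–15 s: v starts -62 m/s; Δx = -62·6 + ½·9·6² = -210 m; v ends -8 m/s.
x(15) = 4 + Σ Δx = -526 m.

-526 m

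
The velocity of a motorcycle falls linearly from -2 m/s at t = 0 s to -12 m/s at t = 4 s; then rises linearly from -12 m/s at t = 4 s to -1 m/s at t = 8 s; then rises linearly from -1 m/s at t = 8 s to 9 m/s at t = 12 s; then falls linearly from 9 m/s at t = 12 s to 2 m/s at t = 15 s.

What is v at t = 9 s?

On 8–12 s the graph is linear from -1 to 9 m/s: v(9) = -1 + (9 − -1)·(9 − 8)/(12 − 8) = 1.5 m/s.

1.5 m/s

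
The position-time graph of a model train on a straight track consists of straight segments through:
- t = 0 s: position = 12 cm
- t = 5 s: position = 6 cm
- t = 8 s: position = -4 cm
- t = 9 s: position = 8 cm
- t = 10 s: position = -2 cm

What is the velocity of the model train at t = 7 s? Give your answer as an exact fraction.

-10/3 cm/s

Velocity is the slope of the x-t graph on 5–8 s: (-4 − 6)/(8 − 5) = -10/3 cm/s.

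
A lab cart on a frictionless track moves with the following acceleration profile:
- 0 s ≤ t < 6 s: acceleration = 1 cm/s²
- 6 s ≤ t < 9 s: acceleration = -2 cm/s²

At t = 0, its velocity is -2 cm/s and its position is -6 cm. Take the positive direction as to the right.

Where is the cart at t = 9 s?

3 cm

On each constant-a segment, Δv = aΔt and Δx = v₀Δt + ½aΔt²; chain segment to segment.
0–6 s: v starts -2 cm/s; Δx = -2·6 + ½·1·6² = 6 cm; v ends 4 cm/s.
6–9 s: v starts 4 cm/s; Δx = 4·3 + ½·-2·3² = 3 cm; v ends -2 cm/s.
x(9) = -6 + Σ Δx = 3 cm.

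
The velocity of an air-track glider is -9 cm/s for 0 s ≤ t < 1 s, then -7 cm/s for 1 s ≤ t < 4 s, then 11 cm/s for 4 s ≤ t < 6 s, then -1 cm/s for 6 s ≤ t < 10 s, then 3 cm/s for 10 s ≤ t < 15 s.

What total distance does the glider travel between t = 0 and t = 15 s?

Total distance travelled is ∫|v| dt — sum the magnitudes of each area piece.
0–1 s: |-9| × 1 = 9 cm
1–4 s: |-7| × 3 = 21 cm
4–6 s: |11| × 2 = 22 cm
6–10 s: |-1| × 4 = 4 cm
10–15 s: |3| × 5 = 15 cm
Total distance = 71 cm

71 cm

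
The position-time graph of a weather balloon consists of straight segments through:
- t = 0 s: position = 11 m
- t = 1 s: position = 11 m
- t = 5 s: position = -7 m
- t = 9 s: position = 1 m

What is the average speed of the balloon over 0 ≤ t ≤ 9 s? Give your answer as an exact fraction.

Average speed = (total path length)/(elapsed time); on a piecewise-linear x-t graph the path length is Σ|Δx|.
0–1 s: |Δx| = |11 − 11| = 0 m
1–5 s: |Δx| = |-7 − 11| = 18 m
5–9 s: |Δx| = |1 − -7| = 8 m
Total path = 26 m; average speed = 26/9 = 26/9 m/s.

26/9 m/s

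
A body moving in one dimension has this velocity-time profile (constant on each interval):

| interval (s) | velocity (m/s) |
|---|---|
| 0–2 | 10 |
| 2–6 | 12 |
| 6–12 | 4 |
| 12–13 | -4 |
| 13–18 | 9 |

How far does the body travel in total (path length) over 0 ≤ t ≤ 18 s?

141 m

Distance (not displacement) is the total path length: add the absolute areas under v-t.
0–2 s: |10| × 2 = 20 m
2–6 s: |12| × 4 = 48 m
6–12 s: |4| × 6 = 24 m
12–13 s: |-4| × 1 = 4 m
13–18 s: |9| × 5 = 45 m
Total distance = 141 m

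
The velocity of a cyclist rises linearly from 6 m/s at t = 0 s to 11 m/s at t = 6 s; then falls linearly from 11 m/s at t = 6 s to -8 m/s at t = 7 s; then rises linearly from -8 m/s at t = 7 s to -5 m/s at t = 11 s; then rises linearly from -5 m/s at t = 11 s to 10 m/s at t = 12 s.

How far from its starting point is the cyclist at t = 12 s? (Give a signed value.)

29 m

Displacement is the signed area under the v-t curve.
0–6 s: ½(6 + 11)(6) = 51 m
6–7 s: ½(11 + -8)(1) = 1.5 m
7–11 s: ½(-8 + -5)(4) = -26 m
11–12 s: ½(-5 + 10)(1) = 2.5 m
Net displacement = 29 m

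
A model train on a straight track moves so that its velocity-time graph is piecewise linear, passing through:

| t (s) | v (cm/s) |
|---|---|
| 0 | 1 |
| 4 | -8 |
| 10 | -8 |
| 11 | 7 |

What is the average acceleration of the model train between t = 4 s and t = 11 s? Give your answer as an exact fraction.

Average acceleration = Δv/Δt = (7 − -8)/(11 − 4) = 15/7 cm/s².

15/7 cm/s²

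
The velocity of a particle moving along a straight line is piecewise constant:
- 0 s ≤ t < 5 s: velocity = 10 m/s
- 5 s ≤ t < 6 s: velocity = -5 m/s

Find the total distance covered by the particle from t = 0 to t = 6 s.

Total distance travelled is ∫|v| dt — sum the magnitudes of each area piece.
0–5 s: |10| × 5 = 50 m
5–6 s: |-5| × 1 = 5 m
Total distance = 55 m

55 m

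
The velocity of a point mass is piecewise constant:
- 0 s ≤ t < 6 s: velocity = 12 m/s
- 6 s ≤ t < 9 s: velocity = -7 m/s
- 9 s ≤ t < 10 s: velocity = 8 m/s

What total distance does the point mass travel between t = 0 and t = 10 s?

101 m

Total distance travelled is ∫|v| dt — sum the magnitudes of each area piece.
0–6 s: |12| × 6 = 72 m
6–9 s: |-7| × 3 = 21 m
9–10 s: |8| × 1 = 8 m
Total distance = 101 m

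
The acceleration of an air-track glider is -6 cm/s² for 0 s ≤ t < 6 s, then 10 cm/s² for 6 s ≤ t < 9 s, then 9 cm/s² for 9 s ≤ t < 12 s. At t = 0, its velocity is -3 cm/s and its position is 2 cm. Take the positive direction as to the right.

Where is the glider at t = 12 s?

-182.5 cm

On each constant-a segment, Δv = aΔt and Δx = v₀Δt + ½aΔt²; chain segment to segment.
0–6 s: v starts -3 cm/s; Δx = -3·6 + ½·-6·6² = -126 cm; v ends -39 cm/s.
6–9 s: v starts -39 cm/s; Δx = -39·3 + ½·10·3² = -72 cm; v ends -9 cm/s.
9–12 s: v starts -9 cm/s; Δx = -9·3 + ½·9·3² = 13.5 cm; v ends 18 cm/s.
x(12) = 2 + Σ Δx = -182.5 cm.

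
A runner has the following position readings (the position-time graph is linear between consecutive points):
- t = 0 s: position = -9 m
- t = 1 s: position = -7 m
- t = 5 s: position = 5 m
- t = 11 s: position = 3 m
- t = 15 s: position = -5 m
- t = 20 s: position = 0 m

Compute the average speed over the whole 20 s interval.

1.45 m/s

Average speed = (total path length)/(elapsed time); on a piecewise-linear x-t graph the path length is Σ|Δx|.
0–1 s: |Δx| = |-7 − -9| = 2 m
1–5 s: |Δx| = |5 − -7| = 12 m
5–11 s: |Δx| = |3 − 5| = 2 m
11–15 s: |Δx| = |-5 − 3| = 8 m
15–20 s: |Δx| = |0 − -5| = 5 m
Total path = 29 m; average speed = 29/20 = 1.45 m/s.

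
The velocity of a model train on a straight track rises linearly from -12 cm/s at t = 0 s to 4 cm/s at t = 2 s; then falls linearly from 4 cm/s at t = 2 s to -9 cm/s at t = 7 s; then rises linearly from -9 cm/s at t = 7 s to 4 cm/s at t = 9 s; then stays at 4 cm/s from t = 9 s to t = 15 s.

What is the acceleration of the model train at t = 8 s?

Acceleration is the slope of the v-t graph on 7–9 s: (4 − -9)/(9 − 7) = 6.5 cm/s².

6.5 cm/s²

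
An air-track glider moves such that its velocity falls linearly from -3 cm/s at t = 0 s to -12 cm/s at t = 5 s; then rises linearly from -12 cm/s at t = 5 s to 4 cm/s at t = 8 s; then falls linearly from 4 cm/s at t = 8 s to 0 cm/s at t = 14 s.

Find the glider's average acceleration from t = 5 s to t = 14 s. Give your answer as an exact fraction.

4/3 cm/s²

Average acceleration = Δv/Δt = (0 − -12)/(14 − 5) = 4/3 cm/s².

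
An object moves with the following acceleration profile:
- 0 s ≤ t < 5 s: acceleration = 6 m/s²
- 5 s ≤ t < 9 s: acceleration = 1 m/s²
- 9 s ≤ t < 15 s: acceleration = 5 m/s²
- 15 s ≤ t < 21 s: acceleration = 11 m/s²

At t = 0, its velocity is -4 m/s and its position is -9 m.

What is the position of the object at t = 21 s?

On each constant-a segment, Δv = aΔt and Δx = v₀Δt + ½aΔt²; chain segment to segment.
0–5 s: v starts -4 m/s; Δx = -4·5 + ½·6·5² = 55 m; v ends 26 m/s.
5–9 s: v starts 26 m/s; Δx = 26·4 + ½·1·4² = 112 m; v ends 30 m/s.
9–15 s: v starts 30 m/s; Δx = 30·6 + ½·5·6² = 270 m; v ends 60 m/s.
15–21 s: v starts 60 m/s; Δx = 60·6 + ½·11·6² = 558 m; v ends 126 m/s.
x(21) = -9 + Σ Δx = 986 m.

986 m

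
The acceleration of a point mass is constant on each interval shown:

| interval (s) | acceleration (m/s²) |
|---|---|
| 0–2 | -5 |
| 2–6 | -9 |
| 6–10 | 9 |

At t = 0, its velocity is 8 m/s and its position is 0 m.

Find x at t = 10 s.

-154 m

On each constant-a segment, Δv = aΔt and Δx = v₀Δt + ½aΔt²; chain segment to segment.
0–2 s: v starts 8 m/s; Δx = 8·2 + ½·-5·2² = 6 m; v ends -2 m/s.
2–6 s: v starts -2 m/s; Δx = -2·4 + ½·-9·4² = -80 m; v ends -38 m/s.
6–10 s: v starts -38 m/s; Δx = -38·4 + ½·9·4² = -80 m; v ends -2 m/s.
x(10) = 0 + Σ Δx = -154 m.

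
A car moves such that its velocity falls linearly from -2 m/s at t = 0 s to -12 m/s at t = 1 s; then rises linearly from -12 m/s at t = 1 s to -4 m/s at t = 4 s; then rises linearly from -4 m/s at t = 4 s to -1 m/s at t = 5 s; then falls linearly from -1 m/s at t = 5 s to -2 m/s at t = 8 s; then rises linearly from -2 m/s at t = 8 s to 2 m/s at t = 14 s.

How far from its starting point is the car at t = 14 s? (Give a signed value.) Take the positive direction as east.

Net displacement equals the area under the velocity-time graph (areas below the axis count negative).
0–1 s: ½(-2 + -12)(1) = -7 m
1–4 s: ½(-12 + -4)(3) = -24 m
4–5 s: ½(-4 + -1)(1) = -2.5 m
5–8 s: ½(-1 + -2)(3) = -4.5 m
8–14 s: ½(-2 + 2)(6) = 0 m
Net displacement = -38 m

-38 m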